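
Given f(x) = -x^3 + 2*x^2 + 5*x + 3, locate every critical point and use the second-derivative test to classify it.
f'(x) = -3*x^2 + 4*x + 5

Solve f'(x) = 0:
  3*x^2 - 4*x - 5 = 0 has no rational roots; quadratic formula: x = (4 ± √76)/6.
  ⇒ x = 2/3 - sqrt(19)/3 ≈ -0.7863, 2/3 + sqrt(19)/3 ≈ 2.1196

f''(x) = 4 - 6*x
Second-derivative test at each critical point:
  f''(-0.7863) = 8.7178 > 0 → local minimum
  f''(2.1196) = -8.7178 < 0 → local maximum

Critical points: x = 2/3 - sqrt(19)/3 ≈ -0.7863 (local minimum); x = 2/3 + sqrt(19)/3 ≈ 2.1196 (local maximum)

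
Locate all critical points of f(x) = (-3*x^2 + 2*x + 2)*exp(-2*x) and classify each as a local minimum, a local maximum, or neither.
f'(x) = 2*(3*x^2 - 5*x - 1)*exp(-2*x)

Solve f'(x) = 0:
  f'(x) = (6*x^2 - 10*x - 2)·exp(-2*x) and exp(-2*x) > 0 for every x, so f'(x) = 0 ⇔ 6*x^2 - 10*x - 2 = 0.
  Factor: 6*x^2 - 10*x - 2 = 2*(3*x^2 - 5*x - 1); 3*x^2 - 5*x - 1 = 0 has no rational roots; quadratic formula: x = (5 ± √37)/6.
  ⇒ x = 5/6 - sqrt(37)/6 ≈ -0.1805, 5/6 + sqrt(37)/6 ≈ 1.8471

f''(x) = 2*(-6*x^2 + 16*x - 3)*exp(-2*x)
Second-derivative test at each critical point:
  f''(-0.1805) = -17.4533 < 0 → local maximum
  f''(1.8471) = 0.3025 > 0 → local minimum

Critical points: x = 5/6 - sqrt(37)/6 ≈ -0.1805 (local maximum); x = 5/6 + sqrt(37)/6 ≈ 1.8471 (local minimum)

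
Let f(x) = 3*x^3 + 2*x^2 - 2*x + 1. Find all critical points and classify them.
f'(x) = 9*x^2 + 4*x - 2

Solve f'(x) = 0:
  9*x^2 + 4*x - 2 = 0 has no rational roots; quadratic formula: x = (-4 ± √88)/18.
  ⇒ x = -sqrt(22)/9 - 2/9 ≈ -0.7434, -2/9 + sqrt(22)/9 ≈ 0.2989

f''(x) = 18*x + 4
Second-derivative test at each critical point:
  f''(-0.7434) = -9.3808 < 0 → local maximum
  f''(0.2989) = 9.3808 > 0 → local minimum

Critical points: x = -sqrt(22)/9 - 2/9 ≈ -0.7434 (local maximum); x = -2/9 + sqrt(22)/9 ≈ 0.2989 (local minimum)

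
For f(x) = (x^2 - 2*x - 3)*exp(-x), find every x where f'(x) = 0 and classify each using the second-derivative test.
f'(x) = (-x^2 + 4*x + 1)*exp(-x)

Solve f'(x) = 0:
  f'(x) = (-x^2 + 4*x + 1)·exp(-x) and exp(-x) > 0 for every x, so f'(x) = 0 ⇔ -x^2 + 4*x + 1 = 0.
  x^2 - 4*x - 1 = 0 has no rational roots; quadratic formula: x = (4 ± √20)/2.
  ⇒ x = 2 - sqrt(5) ≈ -0.2361, 2 + sqrt(5) ≈ 4.2361

f''(x) = (x^2 - 6*x + 3)*exp(-x)
Second-derivative test at each critical point:
  f''(-0.2361) = 5.6629 > 0 → local minimum
  f''(4.2361) = -0.0647 < 0 → local maximum

Critical points: x = 2 - sqrt(5) ≈ -0.2361 (local minimum); x = 2 + sqrt(5) ≈ 4.2361 (local maximum)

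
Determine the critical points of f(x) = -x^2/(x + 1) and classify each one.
f'(x) = x*(-x - 2)/(x + 1)^2

Solve f'(x) = 0:
  f'(x) = -x*(x + 2)/(x + 1)^2; the denominator is positive wherever f is defined, so f'(x) = 0 ⇔ -x^2 - 2*x = 0.
  Factor: -x^2 - 2*x = -x*(x + 2) = 0.
  ⇒ x = -2, 0

f''(x) = -2/(x^3 + 3*x^2 + 3*x + 1)
Second-derivative test at each critical point:
  f''(-2) = 2 > 0 → local minimum
  f''(0) = -2 < 0 → local maximum

Critical points: x = -2 (local minimum); x = 0 (local maximum)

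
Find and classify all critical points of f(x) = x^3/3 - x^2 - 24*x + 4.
f'(x) = x^2 - 2*x - 24

Solve f'(x) = 0:
  Factor: x^2 - 2*x - 24 = (x - 6)*(x + 4) = 0.
  ⇒ x = -4, 6

f''(x) = 2*x - 2
Second-derivative test at each critical point:
  f''(-4) = -10 < 0 → local maximum
  f''(6) = 10 > 0 → local minimum

Critical points: x = -4 (local maximum); x = 6 (local minimum)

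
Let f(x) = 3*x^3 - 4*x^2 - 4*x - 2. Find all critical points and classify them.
f'(x) = 9*x^2 - 8*x - 4

Solve f'(x) = 0:
  9*x^2 - 8*x - 4 = 0 has no rational roots; quadratic formula: x = (8 ± √208)/18.
  ⇒ x = 4/9 - 2*sqrt(13)/9 ≈ -0.3568, 4/9 + 2*sqrt(13)/9 ≈ 1.2457

f''(x) = 18*x - 8
Second-derivative test at each critical point:
  f''(-0.3568) = -14.4222 < 0 → local maximum
  f''(1.2457) = 14.4222 > 0 → local minimum

Critical points: x = 4/9 - 2*sqrt(13)/9 ≈ -0.3568 (local maximum); x = 4/9 + 2*sqrt(13)/9 ≈ 1.2457 (local minimum)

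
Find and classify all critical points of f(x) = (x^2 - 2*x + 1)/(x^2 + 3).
f'(x) = 2*(x^2 + 2*x - 3)/(x^4 + 6*x^2 + 9)

Solve f'(x) = 0:
  f'(x) = 2*(x - 1)*(x + 3)/(x^2 + 3)^2; the denominator is positive wherever f is defined, so f'(x) = 0 ⇔ 2*x^2 + 4*x - 6 = 0.
  Factor: 2*x^2 + 4*x - 6 = 2*(x - 1)*(x + 3) = 0.
  ⇒ x = -3, 1

f''(x) = 4*(-x^3 - 3*x^2 + 9*x + 3)/(x^6 + 9*x^4 + 27*x^2 + 27)
Second-derivative test at each critical point:
  f''(-3) = -1/18 < 0 → local maximum
  f''(1) = 1/2 > 0 → local minimum

Critical points: x = -3 (local maximum); x = 1 (local minimum)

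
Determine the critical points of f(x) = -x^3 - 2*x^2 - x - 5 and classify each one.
f'(x) = -3*x^2 - 4*x - 1

Solve f'(x) = 0:
  Factor: -3*x^2 - 4*x - 1 = -(x + 1)*(3*x + 1) = 0.
  ⇒ x = -1, -1/3

f''(x) = -6*x - 4
Second-derivative test at each critical point:
  f''(-1) = 2 > 0 → local minimum
  f''(-1/3) = -2 < 0 → local maximum

Critical points: x = -1 (local minimum); x = -1/3 (local maximum)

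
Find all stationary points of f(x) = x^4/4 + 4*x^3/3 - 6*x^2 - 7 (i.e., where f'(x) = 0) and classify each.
f'(x) = x*(x^2 + 4*x - 12)

Solve f'(x) = 0:
  Factor: x^3 + 4*x^2 - 12*x = x*(x - 2)*(x + 6) = 0.
  ⇒ x = -6, 0, 2

f''(x) = 3*x^2 + 8*x - 12
Second-derivative test at each critical point:
  f''(-6) = 48 > 0 → local minimum
  f''(0) = -12 < 0 → local maximum
  f''(2) = 16 > 0 → local minimum

Critical points: x = -6 (local minimum); x = 0 (local maximum); x = 2 (local minimum)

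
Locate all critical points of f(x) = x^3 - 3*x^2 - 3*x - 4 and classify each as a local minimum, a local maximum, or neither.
f'(x) = 3*x^2 - 6*x - 3

Solve f'(x) = 0:
  Factor: 3*x^2 - 6*x - 3 = 3*(x^2 - 2*x - 1); x^2 - 2*x - 1 = 0 has no rational roots; quadratic formula: x = (2 ± √8)/2.
  ⇒ x = 1 - sqrt(2) ≈ -0.4142, 1 + sqrt(2) ≈ 2.4142

f''(x) = 6*x - 6
Second-derivative test at each critical point:
  f''(-0.4142) = -8.4853 < 0 → local maximum
  f''(2.4142) = 8.4853 > 0 → local minimum

Critical points: x = 1 - sqrt(2) ≈ -0.4142 (local maximum); x = 1 + sqrt(2) ≈ 2.4142 (local minimum)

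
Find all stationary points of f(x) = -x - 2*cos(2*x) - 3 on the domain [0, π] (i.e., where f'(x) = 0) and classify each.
f'(x) = 4*sin(2*x) - 1

Solve f'(x) = 0 on [0, π]:
  f'(x) = 0 ⇔ sin(2*x) = 1/4, i.e. 2*x = arcsin(1/4) + 2nπ or 2*x = π − arcsin(1/4) + 2nπ; keep the solutions lying in [0, π].
  ⇒ x = asin(1/4)/2 ≈ 0.1263, -asin(1/4)/2 + pi/2 ≈ 1.4445

f''(x) = 8*cos(2*x)
Second-derivative test at each critical point:
  f''(0.1263) = 7.7460 > 0 → local minimum
  f''(1.4445) = -7.7460 < 0 → local maximum

Critical points: x = asin(1/4)/2 ≈ 0.1263 (local minimum); x = -asin(1/4)/2 + pi/2 ≈ 1.4445 (local maximum)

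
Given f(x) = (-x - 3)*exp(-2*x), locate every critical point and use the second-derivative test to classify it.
f'(x) = (2*x + 5)*exp(-2*x)

Solve f'(x) = 0:
  f'(x) = (2*x + 5)·exp(-2*x) and exp(-2*x) > 0 for every x, so f'(x) = 0 ⇔ 2*x + 5 = 0.
  2*x + 5 = 0.
  ⇒ x = -5/2

f''(x) = 4*(-x - 2)*exp(-2*x)
Second-derivative test at each critical point:
  f''(-5/2) = 296.8263 > 0 → local minimum

Critical points: x = -5/2 (local minimum)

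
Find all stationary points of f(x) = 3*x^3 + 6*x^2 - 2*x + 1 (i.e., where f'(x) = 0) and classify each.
f'(x) = 9*x^2 + 12*x - 2

Solve f'(x) = 0:
  9*x^2 + 12*x - 2 = 0 has no rational roots; quadratic formula: x = (-12 ± √216)/18.
  ⇒ x = -sqrt(6)/3 - 2/3 ≈ -1.4832, -2/3 + sqrt(6)/3 ≈ 0.1498

f''(x) = 18*x + 12
Second-derivative test at each critical point:
  f''(-1.4832) = -14.6969 < 0 → local maximum
  f''(0.1498) = 14.6969 > 0 → local minimum

Critical points: x = -sqrt(6)/3 - 2/3 ≈ -1.4832 (local maximum); x = -2/3 + sqrt(6)/3 ≈ 0.1498 (local minimum)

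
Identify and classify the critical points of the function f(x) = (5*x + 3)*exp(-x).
f'(x) = (2 - 5*x)*exp(-x)

Solve f'(x) = 0:
  f'(x) = (2 - 5*x)·exp(-x) and exp(-x) > 0 for every x, so f'(x) = 0 ⇔ 2 - 5*x = 0.
  2 - 5*x = 0.
  ⇒ x = 2/5

f''(x) = (5*x - 7)*exp(-x)
Second-derivative test at each critical point:
  f''(2/5) = -3.3516 < 0 → local maximum

Critical points: x = 2/5 (local maximum)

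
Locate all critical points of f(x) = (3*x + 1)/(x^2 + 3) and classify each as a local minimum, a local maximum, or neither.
f'(x) = (-3*x^2 - 2*x + 9)/(x^4 + 6*x^2 + 9)

Solve f'(x) = 0:
  f'(x) = -(3*x^2 + 2*x - 9)/(x^2 + 3)^2; the denominator is positive wherever f is defined, so f'(x) = 0 ⇔ -3*x^2 - 2*x + 9 = 0.
  3*x^2 + 2*x - 9 = 0 has no rational roots; quadratic formula: x = (-2 ± √112)/6.
  ⇒ x = -2*sqrt(7)/3 - 1/3 ≈ -2.0972, -1/3 + 2*sqrt(7)/3 ≈ 1.4305

f''(x) = 2*(4*x^2*(3*x + 1) - (9*x + 1)*(x^2 + 3))/(x^2 + 3)^3
Second-derivative test at each critical point:
  f''(-2.0972) = 0.1934 > 0 → local minimum
  f''(1.4305) = -0.4156 < 0 → local maximum

Critical points: x = -2*sqrt(7)/3 - 1/3 ≈ -2.0972 (local minimum); x = -1/3 + 2*sqrt(7)/3 ≈ 1.4305 (local maximum)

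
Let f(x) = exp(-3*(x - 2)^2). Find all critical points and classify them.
f'(x) = 6*(2 - x)*exp(-3*(x - 2)^2)

Solve f'(x) = 0:
  f'(x) = (12 - 6*x)·exp(-3*(x - 2)^2) and exp(-3*(x - 2)^2) > 0 for every x, so f'(x) = 0 ⇔ 12 - 6*x = 0.
  Factor: 12 - 6*x = -6*(x - 2) = 0.
  ⇒ x = 2

f''(x) = 6*(6*(x - 2)^2 - 1)*exp(-3*(x - 2)^2)
Second-derivative test at each critical point:
  f''(2) = -6 < 0 → local maximum

Critical points: x = 2 (local maximum)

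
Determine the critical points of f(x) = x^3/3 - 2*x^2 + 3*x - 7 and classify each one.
f'(x) = x^2 - 4*x + 3

Solve f'(x) = 0:
  Factor: x^2 - 4*x + 3 = (x - 3)*(x - 1) = 0.
  ⇒ x = 1, 3

f''(x) = 2*x - 4
Second-derivative test at each critical point:
  f''(1) = -2 < 0 → local maximum
  f''(3) = 2 > 0 → local minimum

Critical points: x = 1 (local maximum); x = 3 (local minimum)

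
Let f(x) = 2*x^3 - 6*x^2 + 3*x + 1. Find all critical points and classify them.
f'(x) = 6*x^2 - 12*x + 3

Solve f'(x) = 0:
  Factor: 6*x^2 - 12*x + 3 = 3*(2*x^2 - 4*x + 1); 2*x^2 - 4*x + 1 = 0 has no rational roots; quadratic formula: x = (4 ± √8)/4.
  ⇒ x = 1 - sqrt(2)/2 ≈ 0.2929, sqrt(2)/2 + 1 ≈ 1.7071

f''(x) = 12*x - 12
Second-derivative test at each critical point:
  f''(0.2929) = -8.4853 < 0 → local maximum
  f''(1.7071) = 8.4853 > 0 → local minimum

Critical points: x = 1 - sqrt(2)/2 ≈ 0.2929 (local maximum); x = sqrt(2)/2 + 1 ≈ 1.7071 (local minimum)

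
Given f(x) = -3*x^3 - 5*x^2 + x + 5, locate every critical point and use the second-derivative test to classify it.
f'(x) = -9*x^2 - 10*x + 1

Solve f'(x) = 0:
  9*x^2 + 10*x - 1 = 0 has no rational roots; quadratic formula: x = (-10 ± √136)/18.
  ⇒ x = -sqrt(34)/9 - 5/9 ≈ -1.2034, -5/9 + sqrt(34)/9 ≈ 0.0923

f''(x) = -18*x - 10
Second-derivative test at each critical point:
  f''(-1.2034) = 11.6619 > 0 → local minimum
  f''(0.0923) = -11.6619 < 0 → local maximum

Critical points: x = -sqrt(34)/9 - 5/9 ≈ -1.2034 (local minimum); x = -5/9 + sqrt(34)/9 ≈ 0.0923 (local maximum)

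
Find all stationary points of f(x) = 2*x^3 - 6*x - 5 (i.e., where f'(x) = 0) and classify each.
f'(x) = 6*x^2 - 6

Solve f'(x) = 0:
  Factor: 6*x^2 - 6 = 6*(x - 1)*(x + 1) = 0.
  ⇒ x = -1, 1

f''(x) = 12*x
Second-derivative test at each critical point:
  f''(-1) = -12 < 0 → local maximum
  f''(1) = 12 > 0 → local minimum

Critical points: x = -1 (local maximum); x = 1 (local minimum)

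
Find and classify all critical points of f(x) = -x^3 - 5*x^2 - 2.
f'(x) = x*(-3*x - 10)

Solve f'(x) = 0:
  Factor: -3*x^2 - 10*x = -x*(3*x + 10) = 0.
  ⇒ x = -10/3, 0

f''(x) = -6*x - 10
Second-derivative test at each critical point:
  f''(-10/3) = 10 > 0 → local minimum
  f''(0) = -10 < 0 → local maximum

Critical points: x = -10/3 (local minimum); x = 0 (local maximum)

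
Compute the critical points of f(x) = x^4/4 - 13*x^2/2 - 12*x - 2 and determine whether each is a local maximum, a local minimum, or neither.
f'(x) = x^3 - 13*x - 12

Solve f'(x) = 0:
  Factor: x^3 - 13*x - 12 = (x - 4)*(x + 1)*(x + 3) = 0.
  ⇒ x = -3, -1, 4

f''(x) = 3*x^2 - 13
Second-derivative test at each critical point:
  f''(-3) = 14 > 0 → local minimum
  f''(-1) = -10 < 0 → local maximum
  f''(4) = 35 > 0 → local minimum

Critical points: x = -3 (local minimum); x = -1 (local maximum); x = 4 (local minimum)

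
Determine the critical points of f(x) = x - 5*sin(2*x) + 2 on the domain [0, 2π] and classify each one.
f'(x) = 1 - 10*cos(2*x)

Solve f'(x) = 0 on [0, 2π]:
  f'(x) = 0 ⇔ cos(2*x) = 1/10, i.e. 2*x = ±arccos(1/10) + 2nπ; keep the solutions lying in [0, 2π].
  ⇒ x = acos(1/10)/2 ≈ 0.7353, pi - acos(1/10)/2 ≈ 2.4063, acos(1/10)/2 + pi ≈ 3.8769, -acos(1/10)/2 + 2*pi ≈ 5.5479

f''(x) = 20*sin(2*x)
Second-derivative test at each critical point:
  f''(0.7353) = 19.8997 > 0 → local minimum
  f''(2.4063) = -19.8997 < 0 → local maximum
  f''(3.8769) = 19.8997 > 0 → local minimum
  f''(5.5479) = -19.8997 < 0 → local maximum

Critical points: x = acos(1/10)/2 ≈ 0.7353 (local minimum); x = pi - acos(1/10)/2 ≈ 2.4063 (local maximum); x = acos(1/10)/2 + pi ≈ 3.8769 (local minimum); x = -acos(1/10)/2 + 2*pi ≈ 5.5479 (local maximum)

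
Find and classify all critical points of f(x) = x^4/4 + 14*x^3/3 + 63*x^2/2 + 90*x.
f'(x) = x^3 + 14*x^2 + 63*x + 90

Solve f'(x) = 0:
  Factor: x^3 + 14*x^2 + 63*x + 90 = (x + 3)*(x + 5)*(x + 6) = 0.
  ⇒ x = -6, -5, -3

f''(x) = 3*x^2 + 28*x + 63
Second-derivative test at each critical point:
  f''(-6) = 3 > 0 → local minimum
  f''(-5) = -2 < 0 → local maximum
  f''(-3) = 6 > 0 → local minimum

Critical points: x = -6 (local minimum); x = -5 (local maximum); x = -3 (local minimum)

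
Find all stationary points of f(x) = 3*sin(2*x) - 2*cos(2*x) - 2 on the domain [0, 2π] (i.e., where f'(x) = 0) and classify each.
f'(x) = 4*sin(2*x) + 6*cos(2*x)

Solve f'(x) = 0 on [0, 2π]:
  f'(x) = 0 ⇔ 3*cos(2*x) = -2*sin(2*x) ⇔ tan(2*x) = -3/2, i.e. 2*x = arctan(-3/2) + nπ; keep the solutions lying in [0, 2π].
  ⇒ x = -atan(3/2)/2 + pi/2 ≈ 1.0794, pi - atan(3/2)/2 ≈ 2.6502, -atan(3/2)/2 + 3*pi/2 ≈ 4.2210, -atan(3/2)/2 + 2*pi ≈ 5.7918

f''(x) = -12*sin(2*x) + 8*cos(2*x)
Second-derivative test at each critical point:
  f''(1.0794) = -14.4222 < 0 → local maximum
  f''(2.6502) = 14.4222 > 0 → local minimum
  f''(4.2210) = -14.4222 < 0 → local maximum
  f''(5.7918) = 14.4222 > 0 → local minimum

Critical points: x = -atan(3/2)/2 + pi/2 ≈ 1.0794 (local maximum); x = pi - atan(3/2)/2 ≈ 2.6502 (local minimum); x = -atan(3/2)/2 + 3*pi/2 ≈ 4.2210 (local maximum); x = -atan(3/2)/2 + 2*pi ≈ 5.7918 (local minimum)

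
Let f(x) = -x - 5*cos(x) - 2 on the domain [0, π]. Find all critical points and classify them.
f'(x) = 5*sin(x) - 1

Solve f'(x) = 0 on [0, π]:
  f'(x) = 0 ⇔ sin(x) = 1/5, i.e. x = arcsin(1/5) + 2nπ or x = π − arcsin(1/5) + 2nπ; keep the solutions lying in [0, π].
  ⇒ x = asin(1/5) ≈ 0.2014, pi - asin(1/5) ≈ 2.9402

f''(x) = 5*cos(x)
Second-derivative test at each critical point:
  f''(0.2014) = 4.8990 > 0 → local minimum
  f''(2.9402) = -4.8990 < 0 → local maximum

Critical points: x = asin(1/5) ≈ 0.2014 (local minimum); x = pi - asin(1/5) ≈ 2.9402 (local maximum)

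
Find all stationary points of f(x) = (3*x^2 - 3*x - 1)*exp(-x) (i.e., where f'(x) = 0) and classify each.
f'(x) = (-3*x^2 + 9*x - 2)*exp(-x)

Solve f'(x) = 0:
  f'(x) = (-3*x^2 + 9*x - 2)·exp(-x) and exp(-x) > 0 for every x, so f'(x) = 0 ⇔ -3*x^2 + 9*x - 2 = 0.
  3*x^2 - 9*x + 2 = 0 has no rational roots; quadratic formula: x = (9 ± √57)/6.
  ⇒ x = 3/2 - sqrt(57)/6 ≈ 0.2417, sqrt(57)/6 + 3/2 ≈ 2.7583

f''(x) = (3*x^2 - 15*x + 11)*exp(-x)
Second-derivative test at each critical point:
  f''(0.2417) = 5.9289 > 0 → local minimum
  f''(2.7583) = -0.4787 < 0 → local maximum

Critical points: x = 3/2 - sqrt(57)/6 ≈ 0.2417 (local minimum); x = sqrt(57)/6 + 3/2 ≈ 2.7583 (local maximum)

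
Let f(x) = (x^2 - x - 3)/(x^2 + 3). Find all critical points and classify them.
f'(x) = (x^2 + 12*x - 3)/(x^4 + 6*x^2 + 9)

Solve f'(x) = 0:
  f'(x) = (x^2 + 12*x - 3)/(x^2 + 3)^2; the denominator is positive wherever f is defined, so f'(x) = 0 ⇔ x^2 + 12*x - 3 = 0.
  x^2 + 12*x - 3 = 0 has no rational roots; quadratic formula: x = (-12 ± √156)/2.
  ⇒ x = -sqrt(39) - 6 ≈ -12.2450, -6 + sqrt(39) ≈ 0.2450

f''(x) = 2*(-x^3 - 18*x^2 + 9*x + 18)/(x^6 + 9*x^4 + 27*x^2 + 27)
Second-derivative test at each critical point:
  f''(-12.2450) = -0.0005 < 0 → local maximum
  f''(0.2450) = 1.3339 > 0 → local minimum

Critical points: x = -sqrt(39) - 6 ≈ -12.2450 (local maximum); x = -6 + sqrt(39) ≈ 0.2450 (local minimum)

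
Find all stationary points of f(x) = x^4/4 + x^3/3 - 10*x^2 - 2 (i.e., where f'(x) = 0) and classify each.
f'(x) = x*(x^2 + x - 20)

Solve f'(x) = 0:
  Factor: x^3 + x^2 - 20*x = x*(x - 4)*(x + 5) = 0.
  ⇒ x = -5, 0, 4

f''(x) = 3*x^2 + 2*x - 20
Second-derivative test at each critical point:
  f''(-5) = 45 > 0 → local minimum
  f''(0) = -20 < 0 → local maximum
  f''(4) = 36 > 0 → local minimum

Critical points: x = -5 (local minimum); x = 0 (local maximum); x = 4 (local minimum)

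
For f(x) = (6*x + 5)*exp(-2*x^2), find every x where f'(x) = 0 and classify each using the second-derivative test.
f'(x) = 2*(-2*x*(6*x + 5) + 3)*exp(-2*x^2)

Solve f'(x) = 0:
  f'(x) = (-24*x^2 - 20*x + 6)·exp(-2*x^2) and exp(-2*x^2) > 0 for every x, so f'(x) = 0 ⇔ -24*x^2 - 20*x + 6 = 0.
  Factor: -24*x^2 - 20*x + 6 = -2*(12*x^2 + 10*x - 3); 12*x^2 + 10*x - 3 = 0 has no rational roots; quadratic formula: x = (-10 ± √244)/24.
  ⇒ x = -sqrt(61)/12 - 5/12 ≈ -1.0675, -5/12 + sqrt(61)/12 ≈ 0.2342

f''(x) = 4*(4*x^2*(6*x + 5) - 18*x - 5)*exp(-2*x^2)
Second-derivative test at each critical point:
  f''(-1.0675) = 3.1980 > 0 → local minimum
  f''(0.2342) = -27.9955 < 0 → local maximum

Critical points: x = -sqrt(61)/12 - 5/12 ≈ -1.0675 (local minimum); x = -5/12 + sqrt(61)/12 ≈ 0.2342 (local maximum)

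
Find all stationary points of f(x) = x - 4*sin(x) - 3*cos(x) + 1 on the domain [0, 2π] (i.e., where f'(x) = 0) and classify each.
f'(x) = 3*sin(x) - 4*cos(x) + 1

Solve f'(x) = 0 on [0, 2π]:
  f'(x) = 0 ⇔ 3*sin(x) - 4*cos(x) = -1. Write the left side as R·cos(x + φ) with R = √((-4)² + (-3)²) = 5, cos φ = -4/5, sin φ = -3/5; then cos(x + φ) = -1/5. Solve for x and keep the solutions lying in [0, 2π].
  ⇒ x = atan((-3 + 8*sqrt(6))/(4 + 6*sqrt(6))) ≈ 0.7259, atan((-8*sqrt(6) - 3)/(4 - 6*sqrt(6))) + pi ≈ 4.2702

f''(x) = 4*sin(x) + 3*cos(x)
Second-derivative test at each critical point:
  f''(0.7259) = 4.8990 > 0 → local minimum
  f''(4.2702) = -4.8990 < 0 → local maximum

Critical points: x = atan((-3 + 8*sqrt(6))/(4 + 6*sqrt(6))) ≈ 0.7259 (local minimum); x = atan((-8*sqrt(6) - 3)/(4 - 6*sqrt(6))) + pi ≈ 4.2702 (local maximum)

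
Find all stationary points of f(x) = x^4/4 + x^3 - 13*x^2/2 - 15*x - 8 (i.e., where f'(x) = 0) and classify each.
f'(x) = x^3 + 3*x^2 - 13*x - 15

Solve f'(x) = 0:
  Factor: x^3 + 3*x^2 - 13*x - 15 = (x - 3)*(x + 1)*(x + 5) = 0.
  ⇒ x = -5, -1, 3

f''(x) = 3*x^2 + 6*x - 13
Second-derivative test at each critical point:
  f''(-5) = 32 > 0 → local minimum
  f''(-1) = -16 < 0 → local maximum
  f''(3) = 32 > 0 → local minimum

Critical points: x = -5 (local minimum); x = -1 (local maximum); x = 3 (local minimum)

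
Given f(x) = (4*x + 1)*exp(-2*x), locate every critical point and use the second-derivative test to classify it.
f'(x) = 2*(1 - 4*x)*exp(-2*x)

Solve f'(x) = 0:
  f'(x) = (2 - 8*x)·exp(-2*x) and exp(-2*x) > 0 for every x, so f'(x) = 0 ⇔ 2 - 8*x = 0.
  Factor: 2 - 8*x = -2*(4*x - 1) = 0.
  ⇒ x = 1/4

f''(x) = 4*(4*x - 3)*exp(-2*x)
Second-derivative test at each critical point:
  f''(1/4) = -4.8522 < 0 → local maximum

Critical points: x = 1/4 (local maximum)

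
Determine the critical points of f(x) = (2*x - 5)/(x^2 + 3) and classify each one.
f'(x) = 2*(-x^2 + 5*x + 3)/(x^4 + 6*x^2 + 9)

Solve f'(x) = 0:
  f'(x) = -2*(x^2 - 5*x - 3)/(x^2 + 3)^2; the denominator is positive wherever f is defined, so f'(x) = 0 ⇔ -2*x^2 + 10*x + 6 = 0.
  Factor: -2*x^2 + 10*x + 6 = -2*(x^2 - 5*x - 3); x^2 - 5*x - 3 = 0 has no rational roots; quadratic formula: x = (5 ± √37)/2.
  ⇒ x = 5/2 - sqrt(37)/2 ≈ -0.5414, 5/2 + sqrt(37)/2 ≈ 5.5414

f''(x) = 2*(4*x^2*(2*x - 5) + (5 - 6*x)*(x^2 + 3))/(x^2 + 3)^3
Second-derivative test at each critical point:
  f''(-0.5414) = 1.1218 > 0 → local minimum
  f''(5.5414) = -0.0107 < 0 → local maximum

Critical points: x = 5/2 - sqrt(37)/2 ≈ -0.5414 (local minimum); x = 5/2 + sqrt(37)/2 ≈ 5.5414 (local maximum)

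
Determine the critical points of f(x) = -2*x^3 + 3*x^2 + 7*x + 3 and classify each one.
f'(x) = -6*x^2 + 6*x + 7

Solve f'(x) = 0:
  6*x^2 - 6*x - 7 = 0 has no rational roots; quadratic formula: x = (6 ± √204)/12.
  ⇒ x = 1/2 - sqrt(51)/6 ≈ -0.6902, 1/2 + sqrt(51)/6 ≈ 1.6902

f''(x) = 6 - 12*x
Second-derivative test at each critical point:
  f''(-0.6902) = 14.2829 > 0 → local minimum
  f''(1.6902) = -14.2829 < 0 → local maximum

Critical points: x = 1/2 - sqrt(51)/6 ≈ -0.6902 (local minimum); x = 1/2 + sqrt(51)/6 ≈ 1.6902 (local maximum)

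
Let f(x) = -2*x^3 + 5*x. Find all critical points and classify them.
f'(x) = 5 - 6*x^2

Solve f'(x) = 0:
  6*x^2 - 5 = 0 has no rational roots; quadratic formula: x = (0 ± √120)/12.
  ⇒ x = -sqrt(30)/6 ≈ -0.9129, sqrt(30)/6 ≈ 0.9129

f''(x) = -12*x
Second-derivative test at each critical point:
  f''(-0.9129) = 10.9545 > 0 → local minimum
  f''(0.9129) = -10.9545 < 0 → local maximum

Critical points: x = -sqrt(30)/6 ≈ -0.9129 (local minimum); x = sqrt(30)/6 ≈ 0.9129 (local maximum)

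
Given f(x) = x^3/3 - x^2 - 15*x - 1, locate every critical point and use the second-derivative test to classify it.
f'(x) = x^2 - 2*x - 15

Solve f'(x) = 0:
  Factor: x^2 - 2*x - 15 = (x - 5)*(x + 3) = 0.
  ⇒ x = -3, 5

f''(x) = 2*x - 2
Second-derivative test at each critical point:
  f''(-3) = -8 < 0 → local maximum
  f''(5) = 8 > 0 → local minimum

Critical points: x = -3 (local maximum); x = 5 (local minimum)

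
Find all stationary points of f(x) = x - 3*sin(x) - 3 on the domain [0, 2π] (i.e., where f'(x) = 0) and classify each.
f'(x) = 1 - 3*cos(x)

Solve f'(x) = 0 on [0, 2π]:
  f'(x) = 0 ⇔ cos(x) = 1/3, i.e. x = ±arccos(1/3) + 2nπ; keep the solutions lying in [0, 2π].
  ⇒ x = acos(1/3) ≈ 1.2310, -acos(1/3) + 2*pi ≈ 5.0522

f''(x) = 3*sin(x)
Second-derivative test at each critical point:
  f''(1.2310) = 2.8284 > 0 → local minimum
  f''(5.0522) = -2.8284 < 0 → local maximum

Critical points: x = acos(1/3) ≈ 1.2310 (local minimum); x = -acos(1/3) + 2*pi ≈ 5.0522 (local maximum)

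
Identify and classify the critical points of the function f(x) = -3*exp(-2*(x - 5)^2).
f'(x) = 12*(x - 5)*exp(-2*(x - 5)^2)

Solve f'(x) = 0:
  f'(x) = (12*x - 60)·exp(-2*(x - 5)^2) and exp(-2*(x - 5)^2) > 0 for every x, so f'(x) = 0 ⇔ 12*x - 60 = 0.
  Factor: 12*x - 60 = 12*(x - 5) = 0.
  ⇒ x = 5

f''(x) = 12*(1 - 4*(x - 5)^2)*exp(-2*(x - 5)^2)
Second-derivative test at each critical point:
  f''(5) = 12 > 0 → local minimum

Critical points: x = 5 (local minimum)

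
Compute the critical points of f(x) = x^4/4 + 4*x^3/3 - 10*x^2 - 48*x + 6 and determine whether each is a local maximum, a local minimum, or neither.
f'(x) = x^3 + 4*x^2 - 20*x - 48

Solve f'(x) = 0:
  Factor: x^3 + 4*x^2 - 20*x - 48 = (x - 4)*(x + 2)*(x + 6) = 0.
  ⇒ x = -6, -2, 4

f''(x) = 3*x^2 + 8*x - 20
Second-derivative test at each critical point:
  f''(-6) = 40 > 0 → local minimum
  f''(-2) = -24 < 0 → local maximum
  f''(4) = 60 > 0 → local minimum

Critical points: x = -6 (local minimum); x = -2 (local maximum); x = 4 (local minimum)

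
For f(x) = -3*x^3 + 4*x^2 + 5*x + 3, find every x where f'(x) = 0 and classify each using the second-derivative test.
f'(x) = -9*x^2 + 8*x + 5

Solve f'(x) = 0:
  9*x^2 - 8*x - 5 = 0 has no rational roots; quadratic formula: x = (8 ± √244)/18.
  ⇒ x = 4/9 - sqrt(61)/9 ≈ -0.4234, 4/9 + sqrt(61)/9 ≈ 1.3122

f''(x) = 8 - 18*x
Second-derivative test at each critical point:
  f''(-0.4234) = 15.6205 > 0 → local minimum
  f''(1.3122) = -15.6205 < 0 → local maximum

Critical points: x = 4/9 - sqrt(61)/9 ≈ -0.4234 (local minimum); x = 4/9 + sqrt(61)/9 ≈ 1.3122 (local maximum)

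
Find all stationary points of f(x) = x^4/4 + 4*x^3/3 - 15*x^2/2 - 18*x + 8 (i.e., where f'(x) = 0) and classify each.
f'(x) = x^3 + 4*x^2 - 15*x - 18

Solve f'(x) = 0:
  Factor: x^3 + 4*x^2 - 15*x - 18 = (x - 3)*(x + 1)*(x + 6) = 0.
  ⇒ x = -6, -1, 3

f''(x) = 3*x^2 + 8*x - 15
Second-derivative test at each critical point:
  f''(-6) = 45 > 0 → local minimum
  f''(-1) = -20 < 0 → local maximum
  f''(3) = 36 > 0 → local minimum

Critical points: x = -6 (local minimum); x = -1 (local maximum); x = 3 (local minimum)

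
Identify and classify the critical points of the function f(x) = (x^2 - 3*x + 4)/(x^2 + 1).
f'(x) = 3*(x^2 - 2*x - 1)/(x^4 + 2*x^2 + 1)

Solve f'(x) = 0:
  f'(x) = 3*(x^2 - 2*x - 1)/(x^2 + 1)^2; the denominator is positive wherever f is defined, so f'(x) = 0 ⇔ 3*x^2 - 6*x - 3 = 0.
  Factor: 3*x^2 - 6*x - 3 = 3*(x^2 - 2*x - 1); x^2 - 2*x - 1 = 0 has no rational roots; quadratic formula: x = (2 ± √8)/2.
  ⇒ x = 1 - sqrt(2) ≈ -0.4142, 1 + sqrt(2) ≈ 2.4142

f''(x) = 6*(-x^3 + 3*x^2 + 3*x - 1)/(x^6 + 3*x^4 + 3*x^2 + 1)
Second-derivative test at each critical point:
  f''(-0.4142) = -6.1820 < 0 → local maximum
  f''(2.4142) = 0.1820 > 0 → local minimum

Critical points: x = 1 - sqrt(2) ≈ -0.4142 (local maximum); x = 1 + sqrt(2) ≈ 2.4142 (local minimum)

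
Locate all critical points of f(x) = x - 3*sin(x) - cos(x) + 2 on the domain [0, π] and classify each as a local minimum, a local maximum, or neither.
f'(x) = sin(x) - 3*cos(x) + 1

Solve f'(x) = 0 on [0, π]:
  f'(x) = 0 ⇔ sin(x) - 3*cos(x) = -1. Write the left side as R·cos(x + φ) with R = √((-3)² + (-1)²) = sqrt(10), cos φ = -3*sqrt(10)/10, sin φ = -sqrt(10)/10; then cos(x + φ) = -sqrt(10)/10. Solve for x and keep the solutions lying in [0, π].
  ⇒ x = atan(4/3) ≈ 0.9273

f''(x) = 3*sin(x) + cos(x)
Second-derivative test at each critical point:
  f''(0.9273) = 3 > 0 → local minimum

Critical points: x = atan(4/3) ≈ 0.9273 (local minimum)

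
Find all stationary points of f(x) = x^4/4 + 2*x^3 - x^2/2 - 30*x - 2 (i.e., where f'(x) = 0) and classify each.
f'(x) = x^3 + 6*x^2 - x - 30

Solve f'(x) = 0:
  Factor: x^3 + 6*x^2 - x - 30 = (x - 2)*(x + 3)*(x + 5) = 0.
  ⇒ x = -5, -3, 2

f''(x) = 3*x^2 + 12*x - 1
Second-derivative test at each critical point:
  f''(-5) = 14 > 0 → local minimum
  f''(-3) = -10 < 0 → local maximum
  f''(2) = 35 > 0 → local minimum

Critical points: x = -5 (local minimum); x = -3 (local maximum); x = 2 (local minimum)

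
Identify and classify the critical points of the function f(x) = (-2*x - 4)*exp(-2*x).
f'(x) = 2*(2*x + 3)*exp(-2*x)

Solve f'(x) = 0:
  f'(x) = (4*x + 6)·exp(-2*x) and exp(-2*x) > 0 for every x, so f'(x) = 0 ⇔ 4*x + 6 = 0.
  Factor: 4*x + 6 = 2*(2*x + 3) = 0.
  ⇒ x = -3/2

f''(x) = 8*(-x - 1)*exp(-2*x)
Second-derivative test at each critical point:
  f''(-3/2) = 80.3421 > 0 → local minimum

Critical points: x = -3/2 (local minimum)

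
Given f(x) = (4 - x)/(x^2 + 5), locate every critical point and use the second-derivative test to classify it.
f'(x) = (-x^2 + 2*x*(x - 4) - 5)/(x^2 + 5)^2

Solve f'(x) = 0:
  f'(x) = (x^2 - 8*x - 5)/(x^2 + 5)^2; the denominator is positive wherever f is defined, so f'(x) = 0 ⇔ x^2 - 8*x - 5 = 0.
  x^2 - 8*x - 5 = 0 has no rational roots; quadratic formula: x = (8 ± √84)/2.
  ⇒ x = 4 - sqrt(21) ≈ -0.5826, 4 + sqrt(21) ≈ 8.5826

f''(x) = 2*(4*x^2*(4 - x) + (3*x - 4)*(x^2 + 5))/(x^2 + 5)^3
Second-derivative test at each critical point:
  f''(-0.5826) = -0.3215 < 0 → local maximum
  f''(8.5826) = 0.0015 > 0 → local minimum

Critical points: x = 4 - sqrt(21) ≈ -0.5826 (local maximum); x = 4 + sqrt(21) ≈ 8.5826 (local minimum)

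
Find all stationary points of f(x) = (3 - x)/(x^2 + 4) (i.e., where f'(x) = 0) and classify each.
f'(x) = (-x^2 + 2*x*(x - 3) - 4)/(x^2 + 4)^2

Solve f'(x) = 0:
  f'(x) = (x^2 - 6*x - 4)/(x^2 + 4)^2; the denominator is positive wherever f is defined, so f'(x) = 0 ⇔ x^2 - 6*x - 4 = 0.
  x^2 - 6*x - 4 = 0 has no rational roots; quadratic formula: x = (6 ± √52)/2.
  ⇒ x = 3 - sqrt(13) ≈ -0.6056, 3 + sqrt(13) ≈ 6.6056

f''(x) = 2*(4*x^2*(3 - x) + 3*(x - 1)*(x^2 + 4))/(x^2 + 4)^3
Second-derivative test at each critical point:
  f''(-0.6056) = -0.3782 < 0 → local maximum
  f''(6.6056) = 0.0032 > 0 → local minimum

Critical points: x = 3 - sqrt(13) ≈ -0.6056 (local maximum); x = 3 + sqrt(13) ≈ 6.6056 (local minimum)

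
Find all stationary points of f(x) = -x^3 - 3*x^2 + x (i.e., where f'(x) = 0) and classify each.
f'(x) = -3*x^2 - 6*x + 1

Solve f'(x) = 0:
  3*x^2 + 6*x - 1 = 0 has no rational roots; quadratic formula: x = (-6 ± √48)/6.
  ⇒ x = -2*sqrt(3)/3 - 1 ≈ -2.1547, -1 + 2*sqrt(3)/3 ≈ 0.1547

f''(x) = -6*x - 6
Second-derivative test at each critical point:
  f''(-2.1547) = 6.9282 > 0 → local minimum
  f''(0.1547) = -6.9282 < 0 → local maximum

Critical points: x = -2*sqrt(3)/3 - 1 ≈ -2.1547 (local minimum); x = -1 + 2*sqrt(3)/3 ≈ 0.1547 (local maximum)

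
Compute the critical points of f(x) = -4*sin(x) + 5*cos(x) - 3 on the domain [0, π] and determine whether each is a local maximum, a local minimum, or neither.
f'(x) = -5*sin(x) - 4*cos(x)

Solve f'(x) = 0 on [0, π]:
  f'(x) = 0 ⇔ -4*cos(x) = 5*sin(x) ⇔ tan(x) = -4/5, i.e. x = arctan(-4/5) + nπ; keep the solutions lying in [0, π].
  ⇒ x = pi - atan(4/5) ≈ 2.4669

f''(x) = 4*sin(x) - 5*cos(x)
Second-derivative test at each critical point:
  f''(2.4669) = 6.4031 > 0 → local minimum

Critical points: x = pi - atan(4/5) ≈ 2.4669 (local minimum)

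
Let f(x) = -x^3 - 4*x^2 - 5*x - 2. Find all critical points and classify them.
f'(x) = -3*x^2 - 8*x - 5

Solve f'(x) = 0:
  Factor: -3*x^2 - 8*x - 5 = -(x + 1)*(3*x + 5) = 0.
  ⇒ x = -5/3, -1

f''(x) = -6*x - 8
Second-derivative test at each critical point:
  f''(-5/3) = 2 > 0 → local minimum
  f''(-1) = -2 < 0 → local maximum

Critical points: x = -5/3 (local minimum); x = -1 (local maximum)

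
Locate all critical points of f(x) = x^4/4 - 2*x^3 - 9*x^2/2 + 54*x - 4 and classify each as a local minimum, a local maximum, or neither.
f'(x) = x^3 - 6*x^2 - 9*x + 54

Solve f'(x) = 0:
  Factor: x^3 - 6*x^2 - 9*x + 54 = (x - 6)*(x - 3)*(x + 3) = 0.
  ⇒ x = -3, 3, 6

f''(x) = 3*x^2 - 12*x - 9
Second-derivative test at each critical point:
  f''(-3) = 54 > 0 → local minimum
  f''(3) = -18 < 0 → local maximum
  f''(6) = 27 > 0 → local minimum

Critical points: x = -3 (local minimum); x = 3 (local maximum); x = 6 (local minimum)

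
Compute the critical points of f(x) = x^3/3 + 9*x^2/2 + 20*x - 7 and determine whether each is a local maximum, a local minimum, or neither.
f'(x) = x^2 + 9*x + 20

Solve f'(x) = 0:
  Factor: x^2 + 9*x + 20 = (x + 4)*(x + 5) = 0.
  ⇒ x = -5, -4

f''(x) = 2*x + 9
Second-derivative test at each critical point:
  f''(-5) = -1 < 0 → local maximum
  f''(-4) = 1 > 0 → local minimum

Critical points: x = -5 (local maximum); x = -4 (local minimum)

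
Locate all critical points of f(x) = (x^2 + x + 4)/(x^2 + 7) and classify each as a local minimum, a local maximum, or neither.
f'(x) = (-x^2 + 6*x + 7)/(x^4 + 14*x^2 + 49)

Solve f'(x) = 0:
  f'(x) = -(x - 7)*(x + 1)/(x^2 + 7)^2; the denominator is positive wherever f is defined, so f'(x) = 0 ⇔ -x^2 + 6*x + 7 = 0.
  Factor: -x^2 + 6*x + 7 = -(x - 7)*(x + 1) = 0.
  ⇒ x = -1, 7

f''(x) = 2*(x^3 - 9*x^2 - 21*x + 21)/(x^6 + 21*x^4 + 147*x^2 + 343)
Second-derivative test at each critical point:
  f''(-1) = 1/8 > 0 → local minimum
  f''(7) = -1/392 < 0 → local maximum

Critical points: x = -1 (local minimum); x = 7 (local maximum)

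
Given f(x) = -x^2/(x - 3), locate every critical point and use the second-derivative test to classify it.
f'(x) = x*(6 - x)/(x - 3)^2

Solve f'(x) = 0:
  f'(x) = -x*(x - 6)/(x - 3)^2; the denominator is positive wherever f is defined, so f'(x) = 0 ⇔ -x^2 + 6*x = 0.
  Factor: -x^2 + 6*x = -x*(x - 6) = 0.
  ⇒ x = 0, 6

f''(x) = -18/(x^3 - 9*x^2 + 27*x - 27)
Second-derivative test at each critical point:
  f''(0) = 2/3 > 0 → local minimum
  f''(6) = -2/3 < 0 → local maximum

Critical points: x = 0 (local minimum); x = 6 (local maximum)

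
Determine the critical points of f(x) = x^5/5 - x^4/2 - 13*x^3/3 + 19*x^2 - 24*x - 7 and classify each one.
f'(x) = x^4 - 2*x^3 - 13*x^2 + 38*x - 24

Solve f'(x) = 0:
  Factor: x^4 - 2*x^3 - 13*x^2 + 38*x - 24 = (x - 3)*(x - 2)*(x - 1)*(x + 4) = 0.
  ⇒ x = -4, 1, 2, 3

f''(x) = 4*x^3 - 6*x^2 - 26*x + 38
Second-derivative test at each critical point:
  f''(-4) = -210 < 0 → local maximum
  f''(1) = 10 > 0 → local minimum
  f''(2) = -6 < 0 → local maximum
  f''(3) = 14 > 0 → local minimum

Critical points: x = -4 (local maximum); x = 1 (local minimum); x = 2 (local maximum); x = 3 (local minimum)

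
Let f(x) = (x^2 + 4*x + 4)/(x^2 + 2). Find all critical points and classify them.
f'(x) = 4*(-x^2 - x + 2)/(x^4 + 4*x^2 + 4)

Solve f'(x) = 0:
  f'(x) = -4*(x - 1)*(x + 2)/(x^2 + 2)^2; the denominator is positive wherever f is defined, so f'(x) = 0 ⇔ -4*x^2 - 4*x + 8 = 0.
  Factor: -4*x^2 - 4*x + 8 = -4*(x - 1)*(x + 2) = 0.
  ⇒ x = -2, 1

f''(x) = 4*(2*x^3 + 3*x^2 - 12*x - 2)/(x^6 + 6*x^4 + 12*x^2 + 8)
Second-derivative test at each critical point:
  f''(-2) = 1/3 > 0 → local minimum
  f''(1) = -4/3 < 0 → local maximum

Critical points: x = -2 (local minimum); x = 1 (local maximum)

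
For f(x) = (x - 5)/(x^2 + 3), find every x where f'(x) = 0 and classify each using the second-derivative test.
f'(x) = (x^2 - 2*x*(x - 5) + 3)/(x^2 + 3)^2

Solve f'(x) = 0:
  f'(x) = -(x^2 - 10*x - 3)/(x^2 + 3)^2; the denominator is positive wherever f is defined, so f'(x) = 0 ⇔ -x^2 + 10*x + 3 = 0.
  x^2 - 10*x - 3 = 0 has no rational roots; quadratic formula: x = (10 ± √112)/2.
  ⇒ x = 5 - 2*sqrt(7) ≈ -0.2915, 5 + 2*sqrt(7) ≈ 10.2915

f''(x) = 2*(4*x^2*(x - 5) + (5 - 3*x)*(x^2 + 3))/(x^2 + 3)^3
Second-derivative test at each critical point:
  f''(-0.2915) = 1.1120 > 0 → local minimum
  f''(10.2915) = -0.0009 < 0 → local maximum

Critical points: x = 5 - 2*sqrt(7) ≈ -0.2915 (local minimum); x = 5 + 2*sqrt(7) ≈ 10.2915 (local maximum)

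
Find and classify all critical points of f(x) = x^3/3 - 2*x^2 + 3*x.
f'(x) = x^2 - 4*x + 3

Solve f'(x) = 0:
  Factor: x^2 - 4*x + 3 = (x - 3)*(x - 1) = 0.
  ⇒ x = 1, 3

f''(x) = 2*x - 4
Second-derivative test at each critical point:
  f''(1) = -2 < 0 → local maximum
  f''(3) = 2 > 0 → local minimum

Critical points: x = 1 (local maximum); x = 3 (local minimum)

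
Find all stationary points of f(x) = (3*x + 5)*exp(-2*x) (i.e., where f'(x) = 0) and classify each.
f'(x) = (-6*x - 7)*exp(-2*x)

Solve f'(x) = 0:
  f'(x) = (-6*x - 7)·exp(-2*x) and exp(-2*x) > 0 for every x, so f'(x) = 0 ⇔ -6*x - 7 = 0.
  -6*x - 7 = 0.
  ⇒ x = -7/6

f''(x) = 4*(3*x + 2)*exp(-2*x)
Second-derivative test at each critical point:
  f''(-7/6) = -61.8736 < 0 → local maximum

Critical points: x = -7/6 (local maximum)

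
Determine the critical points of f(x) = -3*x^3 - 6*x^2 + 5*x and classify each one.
f'(x) = -9*x^2 - 12*x + 5

Solve f'(x) = 0:
  Factor: -9*x^2 - 12*x + 5 = -(3*x - 1)*(3*x + 5) = 0.
  ⇒ x = -5/3, 1/3

f''(x) = -18*x - 12
Second-derivative test at each critical point:
  f''(-5/3) = 18 > 0 → local minimum
  f''(1/3) = -18 < 0 → local maximum

Critical points: x = -5/3 (local minimum); x = 1/3 (local maximum)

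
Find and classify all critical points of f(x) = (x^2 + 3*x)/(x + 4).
f'(x) = (x^2 + 8*x + 12)/(x^2 + 8*x + 16)

Solve f'(x) = 0:
  f'(x) = (x + 2)*(x + 6)/(x + 4)^2; the denominator is positive wherever f is defined, so f'(x) = 0 ⇔ x^2 + 8*x + 12 = 0.
  Factor: x^2 + 8*x + 12 = (x + 2)*(x + 6) = 0.
  ⇒ x = -6, -2

f''(x) = 8/(x^3 + 12*x^2 + 48*x + 64)
Second-derivative test at each critical point:
  f''(-6) = -1 < 0 → local maximum
  f''(-2) = 1 > 0 → local minimum

Critical points: x = -6 (local maximum); x = -2 (local minimum)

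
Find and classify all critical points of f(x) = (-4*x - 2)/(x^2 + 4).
f'(x) = 4*(x^2 + x - 4)/(x^4 + 8*x^2 + 16)

Solve f'(x) = 0:
  f'(x) = 4*(x^2 + x - 4)/(x^2 + 4)^2; the denominator is positive wherever f is defined, so f'(x) = 0 ⇔ 4*x^2 + 4*x - 16 = 0.
  Factor: 4*x^2 + 4*x - 16 = 4*(x^2 + x - 4); x^2 + x - 4 = 0 has no rational roots; quadratic formula: x = (-1 ± √17)/2.
  ⇒ x = -sqrt(17)/2 - 1/2 ≈ -2.5616, -1/2 + sqrt(17)/2 ≈ 1.5616

f''(x) = 4*(-4*x^2*(2*x + 1) + (6*x + 1)*(x^2 + 4))/(x^2 + 4)^3
Second-derivative test at each critical point:
  f''(-2.5616) = -0.1479 < 0 → local maximum
  f''(1.5616) = 0.3979 > 0 → local minimum

Critical points: x = -sqrt(17)/2 - 1/2 ≈ -2.5616 (local maximum); x = -1/2 + sqrt(17)/2 ≈ 1.5616 (local minimum)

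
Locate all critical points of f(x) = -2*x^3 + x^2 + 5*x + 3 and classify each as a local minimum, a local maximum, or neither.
f'(x) = -6*x^2 + 2*x + 5

Solve f'(x) = 0:
  6*x^2 - 2*x - 5 = 0 has no rational roots; quadratic formula: x = (2 ± √124)/12.
  ⇒ x = 1/6 - sqrt(31)/6 ≈ -0.7613, 1/6 + sqrt(31)/6 ≈ 1.0946

f''(x) = 2 - 12*x
Second-derivative test at each critical point:
  f''(-0.7613) = 11.1355 > 0 → local minimum
  f''(1.0946) = -11.1355 < 0 → local maximum

Critical points: x = 1/6 - sqrt(31)/6 ≈ -0.7613 (local minimum); x = 1/6 + sqrt(31)/6 ≈ 1.0946 (local maximum)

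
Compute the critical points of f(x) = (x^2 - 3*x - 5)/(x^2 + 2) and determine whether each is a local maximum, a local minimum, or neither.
f'(x) = (3*x^2 + 14*x - 6)/(x^4 + 4*x^2 + 4)

Solve f'(x) = 0:
  f'(x) = (3*x^2 + 14*x - 6)/(x^2 + 2)^2; the denominator is positive wherever f is defined, so f'(x) = 0 ⇔ 3*x^2 + 14*x - 6 = 0.
  3*x^2 + 14*x - 6 = 0 has no rational roots; quadratic formula: x = (-14 ± √268)/6.
  ⇒ x = -sqrt(67)/3 - 7/3 ≈ -5.0618, -7/3 + sqrt(67)/3 ≈ 0.3951

f''(x) = 2*(-3*x^3 - 21*x^2 + 18*x + 14)/(x^6 + 6*x^4 + 12*x^2 + 8)
Second-derivative test at each critical point:
  f''(-5.0618) = -0.0215 < 0 → local maximum
  f''(0.3951) = 3.5215 > 0 → local minimum

Critical points: x = -sqrt(67)/3 - 7/3 ≈ -5.0618 (local maximum); x = -7/3 + sqrt(67)/3 ≈ 0.3951 (local minimum)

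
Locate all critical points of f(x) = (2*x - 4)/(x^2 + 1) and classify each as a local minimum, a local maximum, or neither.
f'(x) = 2*(x^2 - 2*x*(x - 2) + 1)/(x^2 + 1)^2

Solve f'(x) = 0:
  f'(x) = -2*(x^2 - 4*x - 1)/(x^2 + 1)^2; the denominator is positive wherever f is defined, so f'(x) = 0 ⇔ -2*x^2 + 8*x + 2 = 0.
  Factor: -2*x^2 + 8*x + 2 = -2*(x^2 - 4*x - 1); x^2 - 4*x - 1 = 0 has no rational roots; quadratic formula: x = (4 ± √20)/2.
  ⇒ x = 2 - sqrt(5) ≈ -0.2361, 2 + sqrt(5) ≈ 4.2361

f''(x) = 4*(4*x^2*(x - 2) + (2 - 3*x)*(x^2 + 1))/(x^2 + 1)^3
Second-derivative test at each critical point:
  f''(-0.2361) = 8.0249 > 0 → local minimum
  f''(4.2361) = -0.0249 < 0 → local maximum

Critical points: x = 2 - sqrt(5) ≈ -0.2361 (local minimum); x = 2 + sqrt(5) ≈ 4.2361 (local maximum)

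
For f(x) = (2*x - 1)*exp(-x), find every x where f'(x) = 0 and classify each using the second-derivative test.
f'(x) = (3 - 2*x)*exp(-x)

Solve f'(x) = 0:
  f'(x) = (3 - 2*x)·exp(-x) and exp(-x) > 0 for every x, so f'(x) = 0 ⇔ 3 - 2*x = 0.
  3 - 2*x = 0.
  ⇒ x = 3/2

f''(x) = (2*x - 5)*exp(-x)
Second-derivative test at each critical point:
  f''(3/2) = -0.4463 < 0 → local maximum

Critical points: x = 3/2 (local maximum)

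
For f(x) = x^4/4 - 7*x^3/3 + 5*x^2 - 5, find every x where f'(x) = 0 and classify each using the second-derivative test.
f'(x) = x*(x^2 - 7*x + 10)

Solve f'(x) = 0:
  Factor: x^3 - 7*x^2 + 10*x = x*(x - 5)*(x - 2) = 0.
  ⇒ x = 0, 2, 5

f''(x) = 3*x^2 - 14*x + 10
Second-derivative test at each critical point:
  f''(0) = 10 > 0 → local minimum
  f''(2) = -6 < 0 → local maximum
  f''(5) = 15 > 0 → local minimum

Critical points: x = 0 (local minimum); x = 2 (local maximum); x = 5 (local minimum)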